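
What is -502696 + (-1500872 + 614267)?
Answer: -1389301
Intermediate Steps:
-502696 + (-1500872 + 614267) = -502696 - 886605 = -1389301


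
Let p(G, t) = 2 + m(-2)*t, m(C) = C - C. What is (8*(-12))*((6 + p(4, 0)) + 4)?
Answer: -1152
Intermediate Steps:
m(C) = 0
p(G, t) = 2 (p(G, t) = 2 + 0*t = 2 + 0 = 2)
(8*(-12))*((6 + p(4, 0)) + 4) = (8*(-12))*((6 + 2) + 4) = -96*(8 + 4) = -96*12 = -1152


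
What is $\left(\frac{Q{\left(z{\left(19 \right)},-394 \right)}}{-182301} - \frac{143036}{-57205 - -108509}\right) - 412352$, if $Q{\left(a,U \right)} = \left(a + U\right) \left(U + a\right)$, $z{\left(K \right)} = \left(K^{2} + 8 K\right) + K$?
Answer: $- \frac{321388389625385}{779397542} \approx -4.1236 \cdot 10^{5}$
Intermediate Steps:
$z{\left(K \right)} = K^{2} + 9 K$
$Q{\left(a,U \right)} = \left(U + a\right)^{2}$ ($Q{\left(a,U \right)} = \left(U + a\right) \left(U + a\right) = \left(U + a\right)^{2}$)
$\left(\frac{Q{\left(z{\left(19 \right)},-394 \right)}}{-182301} - \frac{143036}{-57205 - -108509}\right) - 412352 = \left(\frac{\left(-394 + 19 \left(9 + 19\right)\right)^{2}}{-182301} - \frac{143036}{-57205 - -108509}\right) - 412352 = \left(\left(-394 + 19 \cdot 28\right)^{2} \left(- \frac{1}{182301}\right) - \frac{143036}{-57205 + 108509}\right) - 412352 = \left(\left(-394 + 532\right)^{2} \left(- \frac{1}{182301}\right) - \frac{143036}{51304}\right) - 412352 = \left(138^{2} \left(- \frac{1}{182301}\right) - \frac{35759}{12826}\right) - 412352 = \left(19044 \left(- \frac{1}{182301}\right) - \frac{35759}{12826}\right) - 412352 = \left(- \frac{6348}{60767} - \frac{35759}{12826}\right) - 412352 = - \frac{2254386601}{779397542} - 412352 = - \frac{321388389625385}{779397542}$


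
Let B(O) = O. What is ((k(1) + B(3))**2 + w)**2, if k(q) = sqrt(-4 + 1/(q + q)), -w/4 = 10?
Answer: 4257/4 - 207*I*sqrt(14) ≈ 1064.3 - 774.52*I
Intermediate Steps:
w = -40 (w = -4*10 = -40)
k(q) = sqrt(-4 + 1/(2*q))
((k(1) + B(3))**2 + w)**2 = ((sqrt(-16 + 2/1)/2 + 3)**2 - 40)**2 = ((sqrt(-16 + 2*1)/2 + 3)**2 - 40)**2 = ((sqrt(-16 + 2)/2 + 3)**2 - 40)**2 = ((sqrt(-14)/2 + 3)**2 - 40)**2 = (((I*sqrt(14))/2 + 3)**2 - 40)**2 = ((I*sqrt(14)/2 + 3)**2 - 40)**2 = ((3 + I*sqrt(14)/2)**2 - 40)**2 = (-40 + (3 + I*sqrt(14)/2)**2)**2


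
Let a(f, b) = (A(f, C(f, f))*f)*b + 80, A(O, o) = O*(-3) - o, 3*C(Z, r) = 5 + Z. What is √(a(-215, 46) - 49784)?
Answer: I*√7121054 ≈ 2668.5*I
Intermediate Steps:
C(Z, r) = 5/3 + Z/3 (C(Z, r) = (5 + Z)/3 = 5/3 + Z/3)
A(O, o) = -o - 3*O (A(O, o) = -3*O - o = -o - 3*O)
a(f, b) = 80 + b*f*(-5/3 - 10*f/3) (a(f, b) = ((-(5/3 + f/3) - 3*f)*f)*b + 80 = (((-5/3 - f/3) - 3*f)*f)*b + 80 = ((-5/3 - 10*f/3)*f)*b + 80 = (f*(-5/3 - 10*f/3))*b + 80 = b*f*(-5/3 - 10*f/3) + 80 = 80 + b*f*(-5/3 - 10*f/3))
√(a(-215, 46) - 49784) = √((80 - 5/3*46*(-215)*(1 + 2*(-215))) - 49784) = √((80 - 5/3*46*(-215)*(1 - 430)) - 49784) = √((80 - 5/3*46*(-215)*(-429)) - 49784) = √((80 - 7071350) - 49784) = √(-7071270 - 49784) = √(-7121054) = I*√7121054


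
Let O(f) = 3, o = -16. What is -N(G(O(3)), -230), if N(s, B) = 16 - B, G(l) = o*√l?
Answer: -246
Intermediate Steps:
G(l) = -16*√l
-N(G(O(3)), -230) = -(16 - 1*(-230)) = -(16 + 230) = -1*246 = -246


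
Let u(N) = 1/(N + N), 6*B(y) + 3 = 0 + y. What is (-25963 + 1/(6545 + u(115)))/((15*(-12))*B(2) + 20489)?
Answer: -39083427783/30888297169 ≈ -1.2653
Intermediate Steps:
B(y) = -1/2 + y/6 (B(y) = -1/2 + (0 + y)/6 = -1/2 + y/6)
u(N) = 1/(2*N)
(-25963 + 1/(6545 + u(115)))/((15*(-12))*B(2) + 20489) = (-25963 + 1/(6545 + (1/2)/115))/((15*(-12))*(-1/2 + (1/6)*2) + 20489) = (-25963 + 1/(6545 + (1/2)*(1/115)))/(-180*(-1/2 + 1/3) + 20489) = (-25963 + 1/(6545 + 1/230))/(-180*(-1/6) + 20489) = (-25963 + 1/(1505351/230))/(30 + 20489) = (-25963 + 230/1505351)/20519 = -39083427783/1505351*1/20519 = -39083427783/30888297169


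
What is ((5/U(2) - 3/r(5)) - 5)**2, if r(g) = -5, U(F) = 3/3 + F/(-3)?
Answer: 2809/25 ≈ 112.36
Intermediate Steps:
U(F) = 1 - F/3 (U(F) = 3*(1/3) + F*(-1/3) = 1 - F/3)
((5/U(2) - 3/r(5)) - 5)**2 = ((5/(1 - 1/3*2) - 3/(-5)) - 5)**2 = ((5/(1 - 2/3) - 3*(-1/5)) - 5)**2 = ((5/(1/3) + 3/5) - 5)**2 = ((5*3 + 3/5) - 5)**2 = ((15 + 3/5) - 5)**2 = (78/5 - 5)**2 = (53/5)**2 = 2809/25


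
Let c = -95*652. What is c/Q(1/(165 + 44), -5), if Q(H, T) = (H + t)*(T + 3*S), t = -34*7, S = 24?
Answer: 12945460/3332647 ≈ 3.8844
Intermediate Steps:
t = -238
Q(H, T) = (-238 + H)*(72 + T) (Q(H, T) = (H - 238)*(T + 3*24) = (-238 + H)*(T + 72) = (-238 + H)*(72 + T))
c = -61940
c/Q(1/(165 + 44), -5) = -61940/(-17136 - 238*(-5) + 72/(165 + 44) - 5/(165 + 44)) = -61940/(-17136 + 1190 + 72/209 - 5/209) = -61940/(-3332647/209) = -61940*(-209/3332647) = 12945460/3332647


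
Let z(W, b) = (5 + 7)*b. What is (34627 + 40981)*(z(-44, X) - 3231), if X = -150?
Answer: -380383848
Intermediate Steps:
z(W, b) = 12*b
(34627 + 40981)*(z(-44, X) - 3231) = (34627 + 40981)*(12*(-150) - 3231) = 75608*(-1800 - 3231) = 75608*(-5031) = -380383848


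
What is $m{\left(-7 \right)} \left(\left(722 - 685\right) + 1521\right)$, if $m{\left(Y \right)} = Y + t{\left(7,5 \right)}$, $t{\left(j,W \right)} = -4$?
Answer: $-17138$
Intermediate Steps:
$m{\left(Y \right)} = -4 + Y$ ($m{\left(Y \right)} = Y - 4 = -4 + Y$)
$m{\left(-7 \right)} \left(\left(722 - 685\right) + 1521\right) = \left(-4 - 7\right) \left(\left(722 - 685\right) + 1521\right) = - 11 \left(37 + 1521\right) = \left(-11\right) 1558 = -17138$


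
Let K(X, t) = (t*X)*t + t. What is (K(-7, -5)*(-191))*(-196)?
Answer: -6738480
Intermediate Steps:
K(X, t) = t + X*t² (K(X, t) = (X*t)*t + t = X*t² + t = t + X*t²)
(K(-7, -5)*(-191))*(-196) = (-5*(1 - 7*(-5))*(-191))*(-196) = (-5*(1 + 35)*(-191))*(-196) = (-5*36*(-191))*(-196) = -180*(-191)*(-196) = 34380*(-196) = -6738480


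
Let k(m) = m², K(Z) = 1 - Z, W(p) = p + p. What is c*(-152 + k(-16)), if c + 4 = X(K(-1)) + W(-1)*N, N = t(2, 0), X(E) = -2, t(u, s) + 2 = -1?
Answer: 0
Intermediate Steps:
W(p) = 2*p
t(u, s) = -3 (t(u, s) = -2 - 1 = -3)
N = -3
c = 0 (c = -4 + (-2 + (2*(-1))*(-3)) = -4 + (-2 - 2*(-3)) = -4 + (-2 + 6) = -4 + 4 = 0)
c*(-152 + k(-16)) = 0*(-152 + (-16)²) = 0*(-152 + 256) = 0*104 = 0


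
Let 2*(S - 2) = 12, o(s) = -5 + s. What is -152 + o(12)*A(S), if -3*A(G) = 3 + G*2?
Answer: -589/3 ≈ -196.33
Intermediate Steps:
S = 8 (S = 2 + (½)*12 = 2 + 6 = 8)
A(G) = -1 - 2*G/3 (A(G) = -(3 + G*2)/3 = -(3 + 2*G)/3 = -1 - 2*G/3)
-152 + o(12)*A(S) = -152 + (-5 + 12)*(-1 - ⅔*8) = -152 + 7*(-1 - 16/3) = -152 + 7*(-19/3) = -152 - 133/3 = -589/3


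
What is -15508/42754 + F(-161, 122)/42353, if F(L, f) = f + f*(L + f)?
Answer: -427508934/905380081 ≈ -0.47219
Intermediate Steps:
-15508/42754 + F(-161, 122)/42353 = -15508/42754 + (122*(1 - 161 + 122))/42353 = -15508*1/42754 + (122*(-38))*(1/42353) = -7754/21377 - 4636*1/42353 = -7754/21377 - 4636/42353 = -427508934/905380081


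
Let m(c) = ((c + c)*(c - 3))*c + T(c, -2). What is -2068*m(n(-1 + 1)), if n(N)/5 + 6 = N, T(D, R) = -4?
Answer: 122847472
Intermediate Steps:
n(N) = -30 + 5*N
m(c) = -4 + 2*c²*(-3 + c) (m(c) = ((c + c)*(c - 3))*c - 4 = ((2*c)*(-3 + c))*c - 4 = (2*c*(-3 + c))*c - 4 = 2*c²*(-3 + c) - 4 = -4 + 2*c²*(-3 + c))
-2068*m(n(-1 + 1)) = -2068*(-4 - 6*(-30 + 5*(-1 + 1))² + 2*(-30 + 5*(-1 + 1))³) = -2068*(-4 - 6*(-30 + 5*0)² + 2*(-30 + 5*0)³) = -2068*(-4 - 6*(-30 + 0)² + 2*(-30 + 0)³) = -2068*(-4 - 6*(-30)² + 2*(-30)³) = -2068*(-4 - 6*900 + 2*(-27000)) = -2068*(-4 - 5400 - 54000) = -2068*(-59404) = 122847472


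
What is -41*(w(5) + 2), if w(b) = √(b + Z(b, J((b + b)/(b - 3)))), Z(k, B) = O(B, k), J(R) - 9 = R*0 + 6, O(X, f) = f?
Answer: -82 - 41*√10 ≈ -211.65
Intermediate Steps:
J(R) = 15 (J(R) = 9 + (R*0 + 6) = 9 + (0 + 6) = 9 + 6 = 15)
Z(k, B) = k
w(b) = √2*√b (w(b) = √(b + b) = √(2*b) = √2*√b)
-41*(w(5) + 2) = -41*(√2*√5 + 2) = -41*(√10 + 2) = -41*(2 + √10) = -82 - 41*√10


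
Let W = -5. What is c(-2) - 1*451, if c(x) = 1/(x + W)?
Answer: -3158/7 ≈ -451.14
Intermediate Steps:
c(x) = 1/(-5 + x) (c(x) = 1/(x - 5) = 1/(-5 + x))
c(-2) - 1*451 = 1/(-5 - 2) - 1*451 = 1/(-7) - 451 = -⅐ - 451 = -3158/7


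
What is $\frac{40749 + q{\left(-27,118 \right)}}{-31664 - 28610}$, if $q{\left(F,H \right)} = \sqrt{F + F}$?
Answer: $- \frac{40749}{60274} - \frac{3 i \sqrt{6}}{60274} \approx -0.67606 - 0.00012192 i$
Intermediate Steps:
$q{\left(F,H \right)} = \sqrt{2} \sqrt{F}$ ($q{\left(F,H \right)} = \sqrt{2 F} = \sqrt{2} \sqrt{F}$)
$\frac{40749 + q{\left(-27,118 \right)}}{-31664 - 28610} = \frac{40749 + \sqrt{2} \sqrt{-27}}{-31664 - 28610} = \frac{40749 + \sqrt{2} \cdot 3 i \sqrt{3}}{-60274} = \left(40749 + 3 i \sqrt{6}\right) \left(- \frac{1}{60274}\right) = - \frac{40749}{60274} - \frac{3 i \sqrt{6}}{60274}$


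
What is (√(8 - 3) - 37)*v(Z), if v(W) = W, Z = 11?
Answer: -407 + 11*√5 ≈ -382.40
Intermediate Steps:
(√(8 - 3) - 37)*v(Z) = (√(8 - 3) - 37)*11 = (√5 - 37)*11 = (-37 + √5)*11 = -407 + 11*√5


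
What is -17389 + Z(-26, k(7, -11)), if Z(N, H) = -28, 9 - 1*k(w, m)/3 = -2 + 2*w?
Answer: -17417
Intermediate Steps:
k(w, m) = 33 - 6*w (k(w, m) = 27 - 3*(-2 + 2*w) = 27 + (6 - 6*w) = 33 - 6*w)
-17389 + Z(-26, k(7, -11)) = -17389 - 28 = -17417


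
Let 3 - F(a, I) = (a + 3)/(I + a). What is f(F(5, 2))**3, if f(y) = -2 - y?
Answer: -19683/343 ≈ -57.385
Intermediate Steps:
F(a, I) = 3 - (3 + a)/(I + a) (F(a, I) = 3 - (a + 3)/(I + a) = 3 - (3 + a)/(I + a))
f(F(5, 2))**3 = (-2 - (-3 + 2*5 + 3*2)/(2 + 5))**3 = (-2 - (-3 + 10 + 6)/7)**3 = (-2 - 13/7)**3 = (-27/7)**3 = -19683/343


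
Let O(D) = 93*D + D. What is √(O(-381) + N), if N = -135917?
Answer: I*√171731 ≈ 414.4*I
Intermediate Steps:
O(D) = 94*D
√(O(-381) + N) = √(94*(-381) - 135917) = √(-35814 - 135917) = √(-171731) = I*√171731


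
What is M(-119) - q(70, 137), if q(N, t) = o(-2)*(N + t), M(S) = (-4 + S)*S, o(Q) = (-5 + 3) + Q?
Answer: 15465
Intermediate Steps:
o(Q) = -2 + Q
M(S) = S*(-4 + S)
q(N, t) = -4*N - 4*t (q(N, t) = (-2 - 2)*(N + t) = -4*(N + t) = -4*N - 4*t)
M(-119) - q(70, 137) = -119*(-4 - 119) - (-4*70 - 4*137) = -119*(-123) - (-280 - 548) = 14637 - 1*(-828) = 14637 + 828 = 15465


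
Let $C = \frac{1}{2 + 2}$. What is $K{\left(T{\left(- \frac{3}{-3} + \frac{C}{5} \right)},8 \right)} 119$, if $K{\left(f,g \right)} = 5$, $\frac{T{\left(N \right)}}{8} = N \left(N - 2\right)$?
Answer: $595$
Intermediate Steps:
$C = \frac{1}{4} \approx 0.25$
$T{\left(N \right)} = 8 N \left(-2 + N\right)$ ($T{\left(N \right)} = 8 N \left(N - 2\right) = 8 N \left(-2 + N\right)$)
$K{\left(T{\left(- \frac{3}{-3} + \frac{C}{5} \right)},8 \right)} 119 = 5 \cdot 119 = 595$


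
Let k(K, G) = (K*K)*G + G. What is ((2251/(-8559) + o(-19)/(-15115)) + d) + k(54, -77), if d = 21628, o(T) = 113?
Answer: -26259541829617/129369285 ≈ -2.0298e+5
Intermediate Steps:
k(K, G) = G + G*K² (k(K, G) = K²*G + G = G*K² + G = G + G*K²)
((2251/(-8559) + o(-19)/(-15115)) + d) + k(54, -77) = ((2251/(-8559) + 113/(-15115)) + 21628) - 77*(1 + 54²) = ((2251*(-1/8559) + 113*(-1/15115)) + 21628) - 77*(1 + 2916) = ((-2251/8559 - 113/15115) + 21628) - 77*2917 = (-34991032/129369285 + 21628) - 224609 = 2797963904948/129369285 - 224609 = -26259541829617/129369285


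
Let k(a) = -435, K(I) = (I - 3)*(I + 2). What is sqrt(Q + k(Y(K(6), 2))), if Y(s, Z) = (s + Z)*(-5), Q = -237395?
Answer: I*sqrt(237830) ≈ 487.68*I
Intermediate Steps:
K(I) = (-3 + I)*(2 + I)
Y(s, Z) = -5*Z - 5*s (Y(s, Z) = (Z + s)*(-5) = -5*Z - 5*s)
sqrt(Q + k(Y(K(6), 2))) = sqrt(-237395 - 435) = sqrt(-237830) = I*sqrt(237830)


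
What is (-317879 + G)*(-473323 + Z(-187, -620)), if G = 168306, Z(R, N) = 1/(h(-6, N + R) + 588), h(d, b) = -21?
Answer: 40141525242220/567 ≈ 7.0796e+10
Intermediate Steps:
Z(R, N) = 1/567 (Z(R, N) = 1/(-21 + 588) = 1/567)
(-317879 + G)*(-473323 + Z(-187, -620)) = (-317879 + 168306)*(-473323 + 1/567) = -149573*(-268374140/567) = 40141525242220/567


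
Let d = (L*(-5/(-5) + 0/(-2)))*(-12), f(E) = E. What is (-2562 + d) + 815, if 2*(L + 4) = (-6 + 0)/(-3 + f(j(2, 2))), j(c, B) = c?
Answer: -1735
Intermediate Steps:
L = -1 (L = -4 + ((-6 + 0)/(-3 + 2))/2 = -4 + (-6/(-1))/2 = -4 + (-6*(-1))/2 = -4 + (½)*6 = -4 + 3 = -1)
d = 12 (d = -(-5/(-5) + 0/(-2))*(-12) = -(-5*(-⅕) + 0*(-½))*(-12) = -(1 + 0)*(-12) = -1*1*(-12) = -1*(-12) = 12)
(-2562 + d) + 815 = (-2562 + 12) + 815 = -2550 + 815 = -1735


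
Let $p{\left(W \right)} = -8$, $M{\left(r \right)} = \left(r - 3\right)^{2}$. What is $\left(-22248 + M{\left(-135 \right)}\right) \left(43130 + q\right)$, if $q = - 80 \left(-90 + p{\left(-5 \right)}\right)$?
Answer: $-163307880$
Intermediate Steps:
$M{\left(r \right)} = \left(-3 + r\right)^{2}$
$q = 7840$ ($q = - 80 \left(-90 - 8\right) = \left(-80\right) \left(-98\right) = 7840$)
$\left(-22248 + M{\left(-135 \right)}\right) \left(43130 + q\right) = \left(-22248 + \left(-3 - 135\right)^{2}\right) \left(43130 + 7840\right) = \left(-22248 + \left(-138\right)^{2}\right) 50970 = \left(-22248 + 19044\right) 50970 = \left(-3204\right) 50970 = -163307880$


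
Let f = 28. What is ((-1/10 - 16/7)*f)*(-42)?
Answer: 14028/5 ≈ 2805.6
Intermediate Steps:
((-1/10 - 16/7)*f)*(-42) = ((-1/10 - 16/7)*28)*(-42) = -167/70*28*(-42) = -334/5*(-42) = 14028/5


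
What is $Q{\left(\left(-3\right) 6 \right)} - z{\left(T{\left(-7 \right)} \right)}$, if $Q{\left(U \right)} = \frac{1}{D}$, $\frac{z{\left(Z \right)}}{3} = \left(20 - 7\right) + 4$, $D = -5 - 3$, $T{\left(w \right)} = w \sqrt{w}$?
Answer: $- \frac{409}{8} \approx -51.125$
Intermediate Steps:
$T{\left(w \right)} = w^{\frac{3}{2}}$
$D = -8$ ($D = -5 - 3 = -8$)
$z{\left(Z \right)} = 51$ ($z{\left(Z \right)} = 3 \left(\left(20 - 7\right) + 4\right) = 3 \left(13 + 4\right) = 3 \cdot 17 = 51$)
$Q{\left(U \right)} = - \frac{1}{8}$ ($Q{\left(U \right)} = \frac{1}{-8} = - \frac{1}{8}$)
$Q{\left(\left(-3\right) 6 \right)} - z{\left(T{\left(-7 \right)} \right)} = - \frac{1}{8} - 51 = - \frac{409}{8}$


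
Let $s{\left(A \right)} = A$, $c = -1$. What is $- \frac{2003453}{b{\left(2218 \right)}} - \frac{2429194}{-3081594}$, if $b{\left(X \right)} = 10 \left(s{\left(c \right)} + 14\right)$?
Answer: $- \frac{3086756474431}{200303610} \approx -15410.0$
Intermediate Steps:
$b{\left(X \right)} = 130$ ($b{\left(X \right)} = 10 \left(-1 + 14\right) = 10 \cdot 13 = 130$)
$- \frac{2003453}{b{\left(2218 \right)}} - \frac{2429194}{-3081594} = - \frac{2003453}{130} - \frac{2429194}{-3081594} = \left(-2003453\right) \frac{1}{130} - - \frac{1214597}{1540797} = - \frac{2003453}{130} + \frac{1214597}{1540797} = - \frac{3086756474431}{200303610}$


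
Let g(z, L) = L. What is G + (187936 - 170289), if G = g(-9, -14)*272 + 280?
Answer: 14119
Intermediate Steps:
G = -3528 (G = -14*272 + 280 = -3808 + 280 = -3528)
G + (187936 - 170289) = -3528 + (187936 - 170289) = -3528 + 17647 = 14119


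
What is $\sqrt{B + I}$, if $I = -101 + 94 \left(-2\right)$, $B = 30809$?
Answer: $2 \sqrt{7630} \approx 174.7$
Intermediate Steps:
$I = -289$ ($I = -101 - 188 = -289$)
$\sqrt{B + I} = \sqrt{30809 - 289} = \sqrt{30520} = 2 \sqrt{7630}$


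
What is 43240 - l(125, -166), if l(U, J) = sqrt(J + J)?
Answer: 43240 - 2*I*sqrt(83) ≈ 43240.0 - 18.221*I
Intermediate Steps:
l(U, J) = sqrt(2)*sqrt(J) (l(U, J) = sqrt(2*J) = sqrt(2)*sqrt(J))
43240 - l(125, -166) = 43240 - sqrt(2)*sqrt(-166) = 43240 - sqrt(2)*I*sqrt(166) = 43240 - 2*I*sqrt(83)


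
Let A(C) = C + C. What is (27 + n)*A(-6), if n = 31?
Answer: -696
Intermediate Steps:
A(C) = 2*C
(27 + n)*A(-6) = (27 + 31)*(2*(-6)) = 58*(-12) = -696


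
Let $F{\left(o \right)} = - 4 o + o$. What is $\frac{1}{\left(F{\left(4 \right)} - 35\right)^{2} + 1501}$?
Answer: $\frac{1}{3710} \approx 0.00026954$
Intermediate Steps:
$F{\left(o \right)} = - 3 o$
$\frac{1}{\left(F{\left(4 \right)} - 35\right)^{2} + 1501} = \frac{1}{\left(\left(-3\right) 4 - 35\right)^{2} + 1501} = \frac{1}{\left(-12 - 35\right)^{2} + 1501} = \frac{1}{\left(-47\right)^{2} + 1501} = \frac{1}{2209 + 1501} = \frac{1}{3710}$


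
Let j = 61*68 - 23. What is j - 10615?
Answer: -6490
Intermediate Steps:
j = 4125 (j = 4148 - 23 = 4125)
j - 10615 = 4125 - 10615 = -6490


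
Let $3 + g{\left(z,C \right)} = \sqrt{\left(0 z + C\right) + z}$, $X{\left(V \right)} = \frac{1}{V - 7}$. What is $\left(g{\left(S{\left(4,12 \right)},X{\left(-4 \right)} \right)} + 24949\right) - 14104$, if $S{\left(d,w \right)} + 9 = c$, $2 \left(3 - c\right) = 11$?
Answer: $10842 + \frac{i \sqrt{5610}}{22} \approx 10842.0 + 3.4045 i$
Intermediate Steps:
$c = - \frac{5}{2}$ ($c = 3 - \frac{11}{2} = - \frac{5}{2} \approx -2.5$)
$S{\left(d,w \right)} = - \frac{23}{2}$ ($S{\left(d,w \right)} = -9 - \frac{5}{2} = - \frac{23}{2}$)
$X{\left(V \right)} = \frac{1}{-7 + V}$
$g{\left(z,C \right)} = -3 + \sqrt{C + z}$ ($g{\left(z,C \right)} = -3 + \sqrt{\left(0 z + C\right) + z} = -3 + \sqrt{\left(0 + C\right) + z} = -3 + \sqrt{C + z}$)
$\left(g{\left(S{\left(4,12 \right)},X{\left(-4 \right)} \right)} + 24949\right) - 14104 = \left(\left(-3 + \sqrt{\frac{1}{-7 - 4} - \frac{23}{2}}\right) + 24949\right) - 14104 = \left(\left(-3 + \sqrt{\frac{1}{-11} - \frac{23}{2}}\right) + 24949\right) - 14104 = \left(\left(-3 + \sqrt{- \frac{1}{11} - \frac{23}{2}}\right) + 24949\right) - 14104 = \left(\left(-3 + \sqrt{- \frac{255}{22}}\right) + 24949\right) - 14104 = \left(\left(-3 + \frac{i \sqrt{5610}}{22}\right) + 24949\right) - 14104 = \left(24946 + \frac{i \sqrt{5610}}{22}\right) - 14104 = 10842 + \frac{i \sqrt{5610}}{22}$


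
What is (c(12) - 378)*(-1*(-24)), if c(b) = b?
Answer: -8784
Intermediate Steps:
(c(12) - 378)*(-1*(-24)) = (12 - 378)*(-1*(-24)) = -366*24 = -8784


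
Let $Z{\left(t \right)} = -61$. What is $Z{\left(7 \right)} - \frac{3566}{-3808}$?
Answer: $- \frac{114361}{1904} \approx -60.064$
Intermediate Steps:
$Z{\left(7 \right)} - \frac{3566}{-3808} = -61 - \frac{3566}{-3808} = -61 - - \frac{1783}{1904} = -61 + \frac{1783}{1904} = - \frac{114361}{1904}$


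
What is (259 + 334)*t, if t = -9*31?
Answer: -165447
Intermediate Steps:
t = -279
(259 + 334)*t = (259 + 334)*(-279) = 593*(-279) = -165447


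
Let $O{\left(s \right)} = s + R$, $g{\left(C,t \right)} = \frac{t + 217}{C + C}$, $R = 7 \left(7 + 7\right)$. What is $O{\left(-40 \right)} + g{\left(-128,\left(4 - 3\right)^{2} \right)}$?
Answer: $\frac{7315}{128} \approx 57.148$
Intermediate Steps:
$R = 98$ ($R = 7 \cdot 14 = 98$)
$g{\left(C,t \right)} = \frac{217 + t}{2 C}$
$O{\left(s \right)} = 98 + s$ ($O{\left(s \right)} = s + 98 = 98 + s$)
$O{\left(-40 \right)} + g{\left(-128,\left(4 - 3\right)^{2} \right)} = \left(98 - 40\right) + \frac{217 + \left(4 - 3\right)^{2}}{2 \left(-128\right)} = 58 + \frac{1}{2} \left(- \frac{1}{128}\right) \left(217 + 1^{2}\right) = 58 + \frac{1}{2} \left(- \frac{1}{128}\right) \left(217 + 1\right) = 58 + \frac{1}{2} \left(- \frac{1}{128}\right) 218 = 58 - \frac{109}{128} = \frac{7315}{128}$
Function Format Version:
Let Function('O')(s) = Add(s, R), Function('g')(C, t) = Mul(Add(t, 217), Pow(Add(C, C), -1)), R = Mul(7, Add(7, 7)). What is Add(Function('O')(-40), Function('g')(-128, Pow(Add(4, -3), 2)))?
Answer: Rational(7315, 128) ≈ 57.148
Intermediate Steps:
R = 98 (R = Mul(7, 14) = 98)
Function('g')(C, t) = Mul(Rational(1, 2), Pow(C, -1), Add(217, t)) (Function('g')(C, t) = Mul(Add(217, t), Pow(Mul(2, C), -1)) = Mul(Add(217, t), Mul(Rational(1, 2), Pow(C, -1))) = Mul(Rational(1, 2), Pow(C, -1), Add(217, t)))
Function('O')(s) = Add(98, s) (Function('O')(s) = Add(s, 98) = Add(98, s))
Add(Function('O')(-40), Function('g')(-128, Pow(Add(4, -3), 2))) = Add(Add(98, -40), Mul(Rational(1, 2), Pow(-128, -1), Add(217, Pow(Add(4, -3), 2)))) = Add(58, Mul(Rational(1, 2), Rational(-1, 128), Add(217, Pow(1, 2)))) = Add(58, Mul(Rational(1, 2), Rational(-1, 128), Add(217, 1))) = Add(58, Mul(Rational(1, 2), Rational(-1, 128), 218)) = Add(58, Rational(-109, 128)) = Rational(7315, 128)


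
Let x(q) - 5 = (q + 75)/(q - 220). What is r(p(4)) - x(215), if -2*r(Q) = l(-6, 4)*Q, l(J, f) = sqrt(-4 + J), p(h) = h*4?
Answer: 53 - 8*I*sqrt(10) ≈ 53.0 - 25.298*I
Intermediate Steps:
p(h) = 4*h
x(q) = 5 + (75 + q)/(-220 + q) (x(q) = 5 + (q + 75)/(q - 220) = 5 + (75 + q)/(-220 + q))
r(Q) = -I*Q*sqrt(10)/2 (r(Q) = -sqrt(-4 - 6)*Q/2 = -sqrt(-10)*Q/2 = -I*sqrt(10)*Q/2 = -I*Q*sqrt(10)/2)
r(p(4)) - x(215) = -I*4*4*sqrt(10)/2 - (-1025 + 6*215)/(-220 + 215) = -1/2*I*16*sqrt(10) - (-1025 + 1290)/(-5) = -8*I*sqrt(10) - (-1)*265/5 = -8*I*sqrt(10) - 1*(-53) = -8*I*sqrt(10) + 53 = 53 - 8*I*sqrt(10)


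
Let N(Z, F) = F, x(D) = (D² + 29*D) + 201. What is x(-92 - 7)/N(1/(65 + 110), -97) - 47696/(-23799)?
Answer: -165084157/2308503 ≈ -71.511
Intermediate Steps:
x(D) = 201 + D² + 29*D
x(-92 - 7)/N(1/(65 + 110), -97) - 47696/(-23799) = (201 + (-92 - 7)² + 29*(-92 - 7))/(-97) - 47696/(-23799) = (201 + (-99)² + 29*(-99))*(-1/97) - 47696*(-1/23799) = (201 + 9801 - 2871)*(-1/97) + 47696/23799 = 7131*(-1/97) + 47696/23799 = -7131/97 + 47696/23799 = -165084157/2308503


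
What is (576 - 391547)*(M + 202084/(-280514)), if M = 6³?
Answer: -11805162130370/140257 ≈ -8.4168e+7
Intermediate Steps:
M = 216
(576 - 391547)*(M + 202084/(-280514)) = (576 - 391547)*(216 + 202084/(-280514)) = -390971*(216 + 202084*(-1/280514)) = -390971*(216 - 101042/140257) = -390971*30194470/140257 = -11805162130370/140257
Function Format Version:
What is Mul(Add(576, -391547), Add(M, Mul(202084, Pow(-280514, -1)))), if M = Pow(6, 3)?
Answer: Rational(-11805162130370, 140257) ≈ -8.4168e+7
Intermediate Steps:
M = 216
Mul(Add(576, -391547), Add(M, Mul(202084, Pow(-280514, -1)))) = Mul(Add(576, -391547), Add(216, Mul(202084, Pow(-280514, -1)))) = Mul(-390971, Add(216, Mul(202084, Rational(-1, 280514)))) = Mul(-390971, Add(216, Rational(-101042, 140257))) = Mul(-390971, Rational(30194470, 140257)) = Rational(-11805162130370, 140257)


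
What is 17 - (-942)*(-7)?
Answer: -6577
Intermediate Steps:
17 - (-942)*(-7) = 17 - 157*42 = 17 - 6594 = -6577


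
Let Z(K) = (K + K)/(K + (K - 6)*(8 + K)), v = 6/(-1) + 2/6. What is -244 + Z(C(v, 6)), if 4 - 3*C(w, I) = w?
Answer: -276469/1132 ≈ -244.23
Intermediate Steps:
v = -17/3 (v = 6*(-1) + 2*(⅙) = -6 + ⅓ = -17/3 ≈ -5.6667)
C(w, I) = 4/3 - w/3
Z(K) = 2*K/(K + (-6 + K)*(8 + K)) (Z(K) = (2*K)/(K + (-6 + K)*(8 + K)) = 2*K/(K + (-6 + K)*(8 + K)))
-244 + Z(C(v, 6)) = -244 + 2*(4/3 - ⅓*(-17/3))/(-48 + (4/3 - ⅓*(-17/3))² + 3*(4/3 - ⅓*(-17/3))) = -244 + 2*(4/3 + 17/9)/(-48 + (4/3 + 17/9)² + 3*(4/3 + 17/9)) = -244 + 2*(29/9)/(-48 + (29/9)² + 3*(29/9)) = -244 + 2*(29/9)/(-48 + 841/81 + 29/3) = -244 + 2*(29/9)/(-2264/81) = -244 + 2*(29/9)*(-81/2264) = -244 - 261/1132 = -276469/1132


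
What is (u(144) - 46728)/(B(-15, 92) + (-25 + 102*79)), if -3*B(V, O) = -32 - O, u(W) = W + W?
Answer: -139320/24223 ≈ -5.7516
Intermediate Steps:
u(W) = 2*W
B(V, O) = 32/3 + O/3 (B(V, O) = -(-32 - O)/3 = 32/3 + O/3)
(u(144) - 46728)/(B(-15, 92) + (-25 + 102*79)) = (2*144 - 46728)/((32/3 + (⅓)*92) + (-25 + 102*79)) = (288 - 46728)/((32/3 + 92/3) + (-25 + 8058)) = -46440/(124/3 + 8033) = -46440/24223/3 = -46440*3/24223 = -139320/24223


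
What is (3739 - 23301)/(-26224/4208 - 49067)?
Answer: 2572403/6453130 ≈ 0.39863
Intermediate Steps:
(3739 - 23301)/(-26224/4208 - 49067) = -19562/(-26224*1/4208 - 49067) = -19562/(-1639/263 - 49067) = -19562/(-12906260/263) = -19562*(-263/12906260) = 2572403/6453130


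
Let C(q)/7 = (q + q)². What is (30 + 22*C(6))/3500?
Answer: 11103/1750 ≈ 6.3446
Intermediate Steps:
C(q) = 28*q² (C(q) = 7*(q + q)² = 7*(2*q)² = 7*(4*q²) = 28*q²)
(30 + 22*C(6))/3500 = (30 + 22*(28*6²))/3500 = (30 + 22*(28*36))*(1/3500) = (30 + 22*1008)*(1/3500) = (30 + 22176)*(1/3500) = 22206*(1/3500) = 11103/1750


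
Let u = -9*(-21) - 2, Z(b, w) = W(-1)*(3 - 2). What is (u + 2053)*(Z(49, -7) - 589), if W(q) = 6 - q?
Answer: -1303680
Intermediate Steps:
Z(b, w) = 7 (Z(b, w) = (6 - 1*(-1))*(3 - 2) = (6 + 1)*1 = 7*1 = 7)
u = 187 (u = 189 - 2 = 187)
(u + 2053)*(Z(49, -7) - 589) = (187 + 2053)*(7 - 589) = 2240*(-582) = -1303680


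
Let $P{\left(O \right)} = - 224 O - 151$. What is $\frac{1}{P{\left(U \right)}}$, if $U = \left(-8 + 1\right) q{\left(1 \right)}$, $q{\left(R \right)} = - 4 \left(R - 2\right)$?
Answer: $\frac{1}{6121} \approx 0.00016337$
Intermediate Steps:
$q{\left(R \right)} = 8 - 4 R$ ($q{\left(R \right)} = - 4 \left(-2 + R\right) = 8 - 4 R$)
$U = -28$ ($U = \left(-8 + 1\right) \left(8 - 4\right) = - 7 \left(8 - 4\right) = \left(-7\right) 4 = -28$)
$P{\left(O \right)} = -151 - 224 O$ ($P{\left(O \right)} = - 224 O - 151 = -151 - 224 O$)
$\frac{1}{P{\left(U \right)}} = \frac{1}{-151 - -6272} = \frac{1}{-151 + 6272} = \frac{1}{6121}$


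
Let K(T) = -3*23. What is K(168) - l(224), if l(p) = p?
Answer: -293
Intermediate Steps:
K(T) = -69
K(168) - l(224) = -69 - 1*224 = -69 - 224 = -293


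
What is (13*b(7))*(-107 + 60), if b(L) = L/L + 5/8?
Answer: -7943/8 ≈ -992.88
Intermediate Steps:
b(L) = 13/8 (b(L) = 1 + 5*(1/8) = 1 + 5/8 = 13/8)
(13*b(7))*(-107 + 60) = (13*(13/8))*(-107 + 60) = (169/8)*(-47) = -7943/8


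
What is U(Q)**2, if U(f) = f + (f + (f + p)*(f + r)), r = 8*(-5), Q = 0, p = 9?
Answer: 129600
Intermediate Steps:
r = -40
U(f) = 2*f + (-40 + f)*(9 + f) (U(f) = f + (f + (f + 9)*(f - 40)) = f + (f + (9 + f)*(-40 + f)) = f + (f + (-40 + f)*(9 + f)) = 2*f + (-40 + f)*(9 + f))
U(Q)**2 = (-360 + 0**2 - 29*0)**2 = (-360 + 0 + 0)**2 = (-360)**2 = 129600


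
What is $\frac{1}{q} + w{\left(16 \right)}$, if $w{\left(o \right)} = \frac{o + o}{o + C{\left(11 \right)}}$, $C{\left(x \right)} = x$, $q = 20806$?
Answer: $\frac{665819}{561762} \approx 1.1852$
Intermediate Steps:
$w{\left(o \right)} = \frac{2 o}{11 + o}$ ($w{\left(o \right)} = \frac{o + o}{o + 11} = \frac{2 o}{11 + o}$)
$\frac{1}{q} + w{\left(16 \right)} = \frac{1}{20806} + 2 \cdot 16 \frac{1}{11 + 16} = \frac{1}{20806} + 2 \cdot 16 \cdot \frac{1}{27} = \frac{1}{20806} + \frac{32}{27} = \frac{665819}{561762}$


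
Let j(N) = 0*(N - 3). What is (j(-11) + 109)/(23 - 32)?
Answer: -109/9 ≈ -12.111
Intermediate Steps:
j(N) = 0 (j(N) = 0*(-3 + N) = 0)
(j(-11) + 109)/(23 - 32) = (0 + 109)/(23 - 32) = 109/(-9) = 109*(-⅑) = -109/9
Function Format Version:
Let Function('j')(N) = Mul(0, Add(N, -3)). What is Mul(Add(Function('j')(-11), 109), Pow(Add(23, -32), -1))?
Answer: Rational(-109, 9) ≈ -12.111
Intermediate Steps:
Function('j')(N) = 0 (Function('j')(N) = Mul(0, Add(-3, N)) = 0)
Mul(Add(Function('j')(-11), 109), Pow(Add(23, -32), -1)) = Mul(Add(0, 109), Pow(Add(23, -32), -1)) = Mul(109, Pow(-9, -1)) = Mul(109, Rational(-1, 9)) = Rational(-109, 9)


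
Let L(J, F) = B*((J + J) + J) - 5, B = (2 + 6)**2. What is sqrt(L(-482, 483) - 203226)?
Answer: 5*I*sqrt(11831) ≈ 543.85*I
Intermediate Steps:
B = 64 (B = 8**2 = 64)
L(J, F) = -5 + 192*J (L(J, F) = 64*((J + J) + J) - 5 = 64*(2*J + J) - 5 = 64*(3*J) - 5 = 192*J - 5 = -5 + 192*J)
sqrt(L(-482, 483) - 203226) = sqrt((-5 + 192*(-482)) - 203226) = sqrt((-5 - 92544) - 203226) = sqrt(-92549 - 203226) = sqrt(-295775) = 5*I*sqrt(11831)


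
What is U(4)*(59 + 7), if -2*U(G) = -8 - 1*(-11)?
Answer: -99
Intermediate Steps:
U(G) = -3/2 (U(G) = -(-8 - 1*(-11))/2 = -(-8 + 11)/2 = -½*3 = -3/2)
U(4)*(59 + 7) = -3*(59 + 7)/2 = -3/2*66 = -99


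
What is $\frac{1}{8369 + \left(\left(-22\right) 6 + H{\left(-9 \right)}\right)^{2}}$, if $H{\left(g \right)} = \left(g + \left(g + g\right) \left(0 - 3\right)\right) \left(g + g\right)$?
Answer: $\frac{1}{895733} \approx 1.1164 \cdot 10^{-6}$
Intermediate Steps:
$H{\left(g \right)} = - 10 g^{2}$ ($H{\left(g \right)} = \left(g + 2 g \left(-3\right)\right) 2 g = \left(g - 6 g\right) 2 g = - 5 g 2 g = - 10 g^{2}$)
$\frac{1}{8369 + \left(\left(-22\right) 6 + H{\left(-9 \right)}\right)^{2}} = \frac{1}{8369 + \left(\left(-22\right) 6 - 10 \left(-9\right)^{2}\right)^{2}} = \frac{1}{8369 + \left(-132 - 810\right)^{2}} = \frac{1}{8369 + \left(-942\right)^{2}} = \frac{1}{8369 + 887364} = \frac{1}{895733}$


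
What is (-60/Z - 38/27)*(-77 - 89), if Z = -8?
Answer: -27307/27 ≈ -1011.4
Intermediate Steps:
(-60/Z - 38/27)*(-77 - 89) = (-60/(-8) - 38/27)*(-77 - 89) = (-60*(-⅛) - 38*1/27)*(-166) = (15/2 - 38/27)*(-166) = (329/54)*(-166) = -27307/27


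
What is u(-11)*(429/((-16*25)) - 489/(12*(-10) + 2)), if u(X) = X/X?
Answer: 72489/23600 ≈ 3.0716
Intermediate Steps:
u(X) = 1
u(-11)*(429/((-16*25)) - 489/(12*(-10) + 2)) = 1*(429/((-16*25)) - 489/(12*(-10) + 2)) = 1*(429/(-400) - 489/(-120 + 2)) = 1*(429*(-1/400) - 489/(-118)) = 1*(-429/400 - 489*(-1/118)) = 1*(-429/400 + 489/118) = 1*(72489/23600) = 72489/23600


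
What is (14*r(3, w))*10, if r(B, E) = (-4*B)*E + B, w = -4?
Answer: 7140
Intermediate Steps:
r(B, E) = B - 4*B*E (r(B, E) = -4*B*E + B = B - 4*B*E)
(14*r(3, w))*10 = (14*(3*(1 - 4*(-4))))*10 = (14*(3*(1 + 16)))*10 = (14*(3*17))*10 = (14*51)*10 = 714*10 = 7140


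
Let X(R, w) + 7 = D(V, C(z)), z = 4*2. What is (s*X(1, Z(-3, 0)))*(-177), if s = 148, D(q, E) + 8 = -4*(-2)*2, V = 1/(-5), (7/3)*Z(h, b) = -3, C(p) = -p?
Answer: -26196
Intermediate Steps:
z = 8
Z(h, b) = -9/7 (Z(h, b) = (3/7)*(-3) = -9/7)
V = -1/5 ≈ -0.20000
D(q, E) = 8 (D(q, E) = -8 - 4*(-2)*2 = -8 + 8*2 = -8 + 16 = 8)
X(R, w) = 1 (X(R, w) = -7 + 8 = 1)
(s*X(1, Z(-3, 0)))*(-177) = (148*1)*(-177) = 148*(-177) = -26196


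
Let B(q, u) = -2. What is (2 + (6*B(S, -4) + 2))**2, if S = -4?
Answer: 64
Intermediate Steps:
(2 + (6*B(S, -4) + 2))**2 = (2 + (6*(-2) + 2))**2 = (2 + (-12 + 2))**2 = (2 - 10)**2 = (-8)**2 = 64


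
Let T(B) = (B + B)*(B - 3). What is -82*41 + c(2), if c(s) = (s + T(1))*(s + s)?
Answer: -3370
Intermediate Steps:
T(B) = 2*B*(-3 + B) (T(B) = (2*B)*(-3 + B) = 2*B*(-3 + B))
c(s) = 2*s*(-4 + s) (c(s) = (s + 2*1*(-3 + 1))*(s + s) = (s + 2*1*(-2))*(2*s) = (s - 4)*(2*s) = (-4 + s)*(2*s) = 2*s*(-4 + s))
-82*41 + c(2) = -82*41 + 2*2*(-4 + 2) = -3362 + 2*2*(-2) = -3362 - 8 = -3370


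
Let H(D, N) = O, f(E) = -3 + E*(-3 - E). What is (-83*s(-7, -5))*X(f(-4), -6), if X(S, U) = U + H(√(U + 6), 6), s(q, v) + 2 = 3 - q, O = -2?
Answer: 5312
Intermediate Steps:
s(q, v) = 1 - q (s(q, v) = -2 + (3 - q) = 1 - q)
H(D, N) = -2
X(S, U) = -2 + U (X(S, U) = U - 2 = -2 + U)
(-83*s(-7, -5))*X(f(-4), -6) = (-83*(1 - 1*(-7)))*(-2 - 6) = -83*(1 + 7)*(-8) = -83*8*(-8) = -664*(-8) = 5312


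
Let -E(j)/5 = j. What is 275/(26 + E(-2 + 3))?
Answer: 275/21 ≈ 13.095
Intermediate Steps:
E(j) = -5*j
275/(26 + E(-2 + 3)) = 275/(26 - 5*(-2 + 3)) = 275/(26 - 5*1) = 275/(26 - 5) = 275/21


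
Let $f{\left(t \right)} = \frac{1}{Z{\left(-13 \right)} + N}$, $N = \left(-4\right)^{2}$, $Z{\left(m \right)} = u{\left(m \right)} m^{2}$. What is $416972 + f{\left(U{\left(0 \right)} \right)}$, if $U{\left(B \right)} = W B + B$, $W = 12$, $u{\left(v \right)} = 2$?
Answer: $\frac{147608089}{354} \approx 4.1697 \cdot 10^{5}$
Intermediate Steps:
$Z{\left(m \right)} = 2 m^{2}$
$U{\left(B \right)} = 13 B$ ($U{\left(B \right)} = 12 B + B = 13 B$)
$N = 16$
$f{\left(t \right)} = \frac{1}{354}$ ($f{\left(t \right)} = \frac{1}{2 \left(-13\right)^{2} + 16} = \frac{1}{2 \cdot 169 + 16} = \frac{1}{338 + 16} = \frac{1}{354}$)
$416972 + f{\left(U{\left(0 \right)} \right)} = 416972 + \frac{1}{354} = \frac{147608089}{354}$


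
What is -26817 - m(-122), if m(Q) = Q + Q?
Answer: -26573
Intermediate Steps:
m(Q) = 2*Q
-26817 - m(-122) = -26817 - 2*(-122) = -26817 - 1*(-244) = -26817 + 244 = -26573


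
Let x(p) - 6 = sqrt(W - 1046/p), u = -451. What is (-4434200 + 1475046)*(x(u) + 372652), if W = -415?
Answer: -1102752411332 - 269014*I*sqrt(83939669)/41 ≈ -1.1028e+12 - 6.0114e+7*I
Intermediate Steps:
x(p) = 6 + sqrt(-415 - 1046/p)
(-4434200 + 1475046)*(x(u) + 372652) = (-4434200 + 1475046)*((6 + sqrt(-415 - 1046/(-451))) + 372652) = -2959154*((6 + sqrt(-415 - 1046*(-1/451))) + 372652) = -2959154*((6 + sqrt(-415 + 1046/451)) + 372652) = -2959154*((6 + sqrt(-186119/451)) + 372652) = -2959154*((6 + I*sqrt(83939669)/451) + 372652) = -2959154*(372658 + I*sqrt(83939669)/451) = -1102752411332 - 269014*I*sqrt(83939669)/41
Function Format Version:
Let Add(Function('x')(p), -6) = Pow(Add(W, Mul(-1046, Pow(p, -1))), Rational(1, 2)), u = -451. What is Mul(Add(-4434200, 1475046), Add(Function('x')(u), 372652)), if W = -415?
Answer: Add(-1102752411332, Mul(Rational(-269014, 41), I, Pow(83939669, Rational(1, 2)))) ≈ Add(-1.1028e+12, Mul(-6.0114e+7, I))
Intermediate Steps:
Function('x')(p) = Add(6, Pow(Add(-415, Mul(-1046, Pow(p, -1))), Rational(1, 2)))
Mul(Add(-4434200, 1475046), Add(Function('x')(u), 372652)) = Mul(Add(-4434200, 1475046), Add(Add(6, Pow(Add(-415, Mul(-1046, Pow(-451, -1))), Rational(1, 2))), 372652)) = Mul(-2959154, Add(Add(6, Pow(Add(-415, Mul(-1046, Rational(-1, 451))), Rational(1, 2))), 372652)) = Mul(-2959154, Add(Add(6, Pow(Add(-415, Rational(1046, 451)), Rational(1, 2))), 372652)) = Mul(-2959154, Add(Add(6, Pow(Rational(-186119, 451), Rational(1, 2))), 372652)) = Mul(-2959154, Add(Add(6, Mul(Rational(1, 451), I, Pow(83939669, Rational(1, 2)))), 372652)) = Mul(-2959154, Add(372658, Mul(Rational(1, 451), I, Pow(83939669, Rational(1, 2))))) = Add(-1102752411332, Mul(Rational(-269014, 41), I, Pow(83939669, Rational(1, 2))))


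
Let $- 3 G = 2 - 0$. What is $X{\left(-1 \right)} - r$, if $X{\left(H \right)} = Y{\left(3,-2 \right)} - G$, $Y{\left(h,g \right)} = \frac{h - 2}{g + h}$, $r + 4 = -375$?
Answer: $\frac{1142}{3} \approx 380.67$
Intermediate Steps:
$r = -379$ ($r = -4 - 375 = -379$)
$Y{\left(h,g \right)} = \frac{-2 + h}{g + h}$
$G = - \frac{2}{3}$ ($G = - \frac{2 - 0}{3} = - \frac{2 + 0}{3} = \left(- \frac{1}{3}\right) 2 = - \frac{2}{3} \approx -0.66667$)
$X{\left(H \right)} = \frac{5}{3}$ ($X{\left(H \right)} = \frac{-2 + 3}{-2 + 3} - - \frac{2}{3} = 1^{-1} \cdot 1 + \frac{2}{3} = 1 \cdot 1 + \frac{2}{3} = 1 + \frac{2}{3} = \frac{5}{3}$)
$X{\left(-1 \right)} - r = \frac{5}{3} - -379 = \frac{5}{3} + 379 = \frac{1142}{3}$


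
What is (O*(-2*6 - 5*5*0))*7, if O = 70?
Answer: -5880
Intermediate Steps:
(O*(-2*6 - 5*5*0))*7 = (70*(-2*6 - 5*5*0))*7 = (70*(-12 - 25*0))*7 = (70*(-12 + 0))*7 = (70*(-12))*7 = -840*7 = -5880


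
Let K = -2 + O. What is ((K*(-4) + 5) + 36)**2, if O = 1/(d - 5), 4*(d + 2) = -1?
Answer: 2064969/841 ≈ 2455.4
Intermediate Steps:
d = -9/4 (d = -2 + (1/4)*(-1) = -2 - 1/4 = -9/4 ≈ -2.2500)
O = -4/29 (O = 1/(-9/4 - 5) = 1/(-29/4) = -4/29 ≈ -0.13793)
K = -62/29 (K = -2 - 4/29 = -62/29 ≈ -2.1379)
((K*(-4) + 5) + 36)**2 = ((-62/29*(-4) + 5) + 36)**2 = ((248/29 + 5) + 36)**2 = (393/29 + 36)**2 = (1437/29)**2 = 2064969/841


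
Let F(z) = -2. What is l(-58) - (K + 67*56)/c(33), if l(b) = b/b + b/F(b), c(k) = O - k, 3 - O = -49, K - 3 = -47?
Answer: -3138/19 ≈ -165.16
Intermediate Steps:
K = -44 (K = 3 - 47 = -44)
O = 52 (O = 3 - 1*(-49) = 3 + 49 = 52)
c(k) = 52 - k
l(b) = 1 - b/2 (l(b) = b/b + b/(-2) = 1 + b*(-½) = 1 - b/2)
l(-58) - (K + 67*56)/c(33) = (1 - ½*(-58)) - (-44 + 67*56)/(52 - 1*33) = (1 + 29) - (-44 + 3752)/(52 - 33) = 30 - 3708/19 = -3138/19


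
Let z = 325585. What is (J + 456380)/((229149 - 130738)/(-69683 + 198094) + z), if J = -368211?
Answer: 11321869459/41808793846 ≈ 0.27080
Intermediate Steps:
(J + 456380)/((229149 - 130738)/(-69683 + 198094) + z) = (-368211 + 456380)/((229149 - 130738)/(-69683 + 198094) + 325585) = 88169/(98411/128411 + 325585) = 88169/(41808793846/128411) = 88169*(128411/41808793846) = 11321869459/41808793846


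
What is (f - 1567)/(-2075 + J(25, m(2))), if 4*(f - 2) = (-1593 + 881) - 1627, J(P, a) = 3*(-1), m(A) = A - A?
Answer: 8599/8312 ≈ 1.0345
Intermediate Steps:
m(A) = 0
J(P, a) = -3
f = -2331/4 (f = 2 + ((-1593 + 881) - 1627)/4 = 2 + (-712 - 1627)/4 = 2 + (¼)*(-2339) = 2 - 2339/4 = -2331/4 ≈ -582.75)
(f - 1567)/(-2075 + J(25, m(2))) = (-2331/4 - 1567)/(-2075 - 3) = -8599/4/(-2078) = -8599/4*(-1/2078) = 8599/8312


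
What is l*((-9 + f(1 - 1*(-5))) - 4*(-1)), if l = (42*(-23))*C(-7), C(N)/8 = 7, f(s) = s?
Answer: -54096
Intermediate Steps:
C(N) = 56 (C(N) = 8*7 = 56)
l = -54096 (l = (42*(-23))*56 = -966*56 = -54096)
l*((-9 + f(1 - 1*(-5))) - 4*(-1)) = -54096*((-9 + (1 - 1*(-5))) - 4*(-1)) = -54096*((-9 + (1 + 5)) - 2*(-2)) = -54096*((-9 + 6) + 4) = -54096*(-3 + 4) = -54096*1 = -54096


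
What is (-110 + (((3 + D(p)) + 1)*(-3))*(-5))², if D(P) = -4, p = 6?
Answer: 12100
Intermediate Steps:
(-110 + (((3 + D(p)) + 1)*(-3))*(-5))² = (-110 + (((3 - 4) + 1)*(-3))*(-5))² = (-110 + ((-1 + 1)*(-3))*(-5))² = (-110 + (0*(-3))*(-5))² = (-110 + 0*(-5))² = (-110 + 0)² = (-110)² = 12100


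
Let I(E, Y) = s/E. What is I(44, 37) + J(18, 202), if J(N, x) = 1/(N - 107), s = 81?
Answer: 7165/3916 ≈ 1.8297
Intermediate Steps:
I(E, Y) = 81/E
J(N, x) = 1/(-107 + N)
I(44, 37) + J(18, 202) = 81/44 + 1/(-107 + 18) = 81*(1/44) + 1/(-89) = 81/44 - 1/89 = 7165/3916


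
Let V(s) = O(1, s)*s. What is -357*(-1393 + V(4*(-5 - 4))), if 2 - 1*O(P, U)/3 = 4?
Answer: 420189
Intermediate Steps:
O(P, U) = -6 (O(P, U) = 6 - 3*4 = 6 - 12 = -6)
V(s) = -6*s
-357*(-1393 + V(4*(-5 - 4))) = -357*(-1393 - 24*(-5 - 4)) = -357*(-1393 - 24*(-9)) = -357*(-1393 - 6*(-36)) = -357*(-1393 + 216) = -357*(-1177) = 420189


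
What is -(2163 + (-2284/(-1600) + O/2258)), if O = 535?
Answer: -977562459/451600 ≈ -2164.7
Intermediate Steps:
-(2163 + (-2284/(-1600) + O/2258)) = -(2163 + (-2284/(-1600) + 535/2258)) = -(2163 + (-2284*(-1/1600) + 535*(1/2258))) = -(2163 + (571/400 + 535/2258)) = -(2163 + 751659/451600) = -1*977562459/451600 = -977562459/451600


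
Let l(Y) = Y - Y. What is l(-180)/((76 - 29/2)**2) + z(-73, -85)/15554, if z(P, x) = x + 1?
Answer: -6/1111 ≈ -0.0054005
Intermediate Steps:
z(P, x) = 1 + x
l(Y) = 0
l(-180)/((76 - 29/2)**2) + z(-73, -85)/15554 = 0/((76 - 29/2)**2) + (1 - 85)/15554 = 0/((76 - 29*1/2)**2) - 84*1/15554 = 0/((76 - 29/2)**2) - 6/1111 = 0/((123/2)**2) - 6/1111 = 0/(15129/4) - 6/1111 = 0*(4/15129) - 6/1111 = 0 - 6/1111 = -6/1111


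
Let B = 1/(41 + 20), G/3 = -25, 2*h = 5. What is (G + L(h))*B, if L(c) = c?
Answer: -145/122 ≈ -1.1885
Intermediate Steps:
h = 5/2 (h = (½)*5 = 5/2 ≈ 2.5000)
G = -75 (G = 3*(-25) = -75)
B = 1/61 ≈ 0.016393
(G + L(h))*B = (-75 + 5/2)*(1/61) = -145/2*1/61 = -145/122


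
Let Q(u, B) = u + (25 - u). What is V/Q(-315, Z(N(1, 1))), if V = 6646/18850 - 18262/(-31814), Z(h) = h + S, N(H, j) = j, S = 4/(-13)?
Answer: 138918636/3748086875 ≈ 0.037064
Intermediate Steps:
S = -4/13 (S = 4*(-1/13) = -4/13 ≈ -0.30769)
Z(h) = -4/13 + h (Z(h) = h - 4/13 = -4/13 + h)
V = 138918636/149923475 (V = 6646*(1/18850) - 18262*(-1/31814) = 3323/9425 + 9131/15907 = 138918636/149923475 ≈ 0.92660)
Q(u, B) = 25
V/Q(-315, Z(N(1, 1))) = (138918636/149923475)/25 = (138918636/149923475)*(1/25) = 138918636/3748086875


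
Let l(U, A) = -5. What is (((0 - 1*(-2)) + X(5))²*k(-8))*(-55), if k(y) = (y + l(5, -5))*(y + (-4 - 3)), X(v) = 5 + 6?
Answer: -1812525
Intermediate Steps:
X(v) = 11
k(y) = (-7 + y)*(-5 + y) (k(y) = (y - 5)*(y + (-4 - 3)) = (-5 + y)*(y - 7) = (-5 + y)*(-7 + y) = (-7 + y)*(-5 + y))
(((0 - 1*(-2)) + X(5))²*k(-8))*(-55) = (((0 - 1*(-2)) + 11)²*(35 + (-8)² - 12*(-8)))*(-55) = (((0 + 2) + 11)²*(35 + 64 + 96))*(-55) = ((2 + 11)²*195)*(-55) = (13²*195)*(-55) = (169*195)*(-55) = 32955*(-55) = -1812525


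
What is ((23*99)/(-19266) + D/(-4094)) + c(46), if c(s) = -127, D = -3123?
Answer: -830523319/6572917 ≈ -126.36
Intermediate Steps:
((23*99)/(-19266) + D/(-4094)) + c(46) = ((23*99)/(-19266) - 3123/(-4094)) - 127 = (2277*(-1/19266) - 3123*(-1/4094)) - 127 = (-759/6422 + 3123/4094) - 127 = 4237140/6572917 - 127 = -830523319/6572917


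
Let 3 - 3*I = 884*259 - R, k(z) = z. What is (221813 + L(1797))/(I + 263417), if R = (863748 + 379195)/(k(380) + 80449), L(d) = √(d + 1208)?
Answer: 53786768931/45370398985 + 242487*√3005/45370398985 ≈ 1.1858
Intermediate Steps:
L(d) = √(1208 + d)
R = 1242943/80829 (R = (863748 + 379195)/(380 + 80449) = 1242943/80829 ≈ 15.377)
I = -18504799094/242487 (I = 1 - (884*259 - 1*1242943/80829)/3 = 1 - (228956 - 1242943/80829)/3 = 1 - ⅓*18505041581/80829 = 1 - 18505041581/242487 = -18504799094/242487 ≈ -76313.)
(221813 + L(1797))/(I + 263417) = (221813 + √(1208 + 1797))/(-18504799094/242487 + 263417) = (221813 + √3005)/(45370398985/242487) = (221813 + √3005)*(242487/45370398985) = 53786768931/45370398985 + 242487*√3005/45370398985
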